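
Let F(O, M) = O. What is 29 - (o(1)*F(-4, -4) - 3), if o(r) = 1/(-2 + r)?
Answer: 28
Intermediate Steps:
29 - (o(1)*F(-4, -4) - 3) = 29 - (-4/(-2 + 1) - 3) = 29 - (-4/(-1) - 3) = 29 - (-1*(-4) - 3) = 29 - (4 - 3) = 29 - 1*1 = 29 - 1 = 28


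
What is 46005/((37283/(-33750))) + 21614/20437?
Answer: -296552200084/7121053 ≈ -41644.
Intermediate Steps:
46005/((37283/(-33750))) + 21614/20437 = 46005/((37283*(-1/33750))) + 21614*(1/20437) = 46005/(-37283/33750) + 202/191 = 46005*(-33750/37283) + 202/191 = -1552668750/37283 + 202/191 = -296552200084/7121053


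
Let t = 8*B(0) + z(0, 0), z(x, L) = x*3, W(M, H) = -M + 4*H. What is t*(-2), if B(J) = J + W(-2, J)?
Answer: -32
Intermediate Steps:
z(x, L) = 3*x
B(J) = 2 + 5*J (B(J) = J + (-1*(-2) + 4*J) = J + (2 + 4*J) = 2 + 5*J)
t = 16 (t = 8*(2 + 5*0) + 3*0 = 8*(2 + 0) + 0 = 8*2 + 0 = 16 + 0 = 16)
t*(-2) = 16*(-2) = -32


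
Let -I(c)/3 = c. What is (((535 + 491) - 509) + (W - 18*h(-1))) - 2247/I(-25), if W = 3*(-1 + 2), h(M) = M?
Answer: 12701/25 ≈ 508.04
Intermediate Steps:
I(c) = -3*c
W = 3 (W = 3*1 = 3)
(((535 + 491) - 509) + (W - 18*h(-1))) - 2247/I(-25) = (((535 + 491) - 509) + (3 - 18*(-1))) - 2247/((-3*(-25))) = ((1026 - 509) + (3 + 18)) - 2247/75 = (517 + 21) - 2247*1/75 = 538 - 749/25 = 12701/25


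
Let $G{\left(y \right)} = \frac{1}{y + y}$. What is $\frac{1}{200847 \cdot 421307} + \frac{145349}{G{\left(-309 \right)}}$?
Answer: $- \frac{7600891749024398777}{84618247029} \approx -8.9826 \cdot 10^{7}$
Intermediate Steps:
$G{\left(y \right)} = \frac{1}{2 y}$
$\frac{1}{200847 \cdot 421307} + \frac{145349}{G{\left(-309 \right)}} = \frac{1}{200847 \cdot 421307} + \frac{145349}{\frac{1}{2} \frac{1}{-309}} = \frac{1}{200847} \cdot \frac{1}{421307} + \frac{145349}{\frac{1}{2} \left(- \frac{1}{309}\right)} = \frac{1}{84618247029} + \frac{145349}{- \frac{1}{618}} = \frac{1}{84618247029} + 145349 \left(-618\right) = \frac{1}{84618247029} - 89825682 = - \frac{7600891749024398777}{84618247029}$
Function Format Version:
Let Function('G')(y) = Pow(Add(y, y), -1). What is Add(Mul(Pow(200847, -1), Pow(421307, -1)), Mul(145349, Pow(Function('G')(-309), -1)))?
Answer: Rational(-7600891749024398777, 84618247029) ≈ -8.9826e+7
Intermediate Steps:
Function('G')(y) = Mul(Rational(1, 2), Pow(y, -1)) (Function('G')(y) = Pow(Mul(2, y), -1) = Mul(Rational(1, 2), Pow(y, -1)))
Add(Mul(Pow(200847, -1), Pow(421307, -1)), Mul(145349, Pow(Function('G')(-309), -1))) = Add(Mul(Pow(200847, -1), Pow(421307, -1)), Mul(145349, Pow(Mul(Rational(1, 2), Pow(-309, -1)), -1))) = Add(Mul(Rational(1, 200847), Rational(1, 421307)), Mul(145349, Pow(Mul(Rational(1, 2), Rational(-1, 309)), -1))) = Add(Rational(1, 84618247029), Mul(145349, Pow(Rational(-1, 618), -1))) = Add(Rational(1, 84618247029), Mul(145349, -618)) = Add(Rational(1, 84618247029), -89825682) = Rational(-7600891749024398777, 84618247029)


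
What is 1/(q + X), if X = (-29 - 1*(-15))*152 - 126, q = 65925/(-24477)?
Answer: -8159/18412361 ≈ -0.00044313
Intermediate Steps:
q = -21975/8159 (q = 65925*(-1/24477) = -21975/8159 ≈ -2.6933)
X = -2254 (X = (-29 + 15)*152 - 126 = -14*152 - 126 = -2128 - 126 = -2254)
1/(q + X) = 1/(-21975/8159 - 2254) = 1/(-18412361/8159) = -8159/18412361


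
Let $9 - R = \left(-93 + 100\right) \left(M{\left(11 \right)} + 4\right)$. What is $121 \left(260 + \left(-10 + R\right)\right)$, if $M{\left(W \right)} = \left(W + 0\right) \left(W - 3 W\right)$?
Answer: $232925$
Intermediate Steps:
$M{\left(W \right)} = - 2 W^{2}$ ($M{\left(W \right)} = W \left(- 2 W\right) = - 2 W^{2}$)
$R = 1675$ ($R = 9 - \left(-93 + 100\right) \left(- 2 \cdot 11^{2} + 4\right) = 9 - 7 \left(\left(-2\right) 121 + 4\right) = 9 - 7 \left(-242 + 4\right) = 9 - 7 \left(-238\right) = 9 - -1666 = 9 + 1666 = 1675$)
$121 \left(260 + \left(-10 + R\right)\right) = 121 \left(260 + \left(-10 + 1675\right)\right) = 121 \left(260 + 1665\right) = 121 \cdot 1925 = 232925$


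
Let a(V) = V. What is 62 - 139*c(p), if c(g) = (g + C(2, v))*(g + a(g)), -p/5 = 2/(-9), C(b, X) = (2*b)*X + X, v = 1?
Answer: -147878/81 ≈ -1825.7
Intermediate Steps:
C(b, X) = X + 2*X*b (C(b, X) = 2*X*b + X = X + 2*X*b)
p = 10/9 (p = -10/(-9) = -10*(-1)/9 = -5*(-2/9) = 10/9 ≈ 1.1111)
c(g) = 2*g*(5 + g) (c(g) = (g + 1*(1 + 2*2))*(g + g) = (g + 1*(1 + 4))*(2*g) = (g + 1*5)*(2*g) = (g + 5)*(2*g) = (5 + g)*(2*g) = 2*g*(5 + g))
62 - 139*c(p) = 62 - 278*10*(5 + 10/9)/9 = 62 - 278*10*55/(9*9) = 62 - 139*1100/81 = 62 - 152900/81 = -147878/81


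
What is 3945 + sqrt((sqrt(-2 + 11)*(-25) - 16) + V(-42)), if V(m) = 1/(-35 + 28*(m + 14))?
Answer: 3945 + I*sqrt(6782230)/273 ≈ 3945.0 + 9.5395*I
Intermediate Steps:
V(m) = 1/(357 + 28*m) (V(m) = 1/(-35 + 28*(14 + m)) = 1/(-35 + (392 + 28*m)) = 1/(357 + 28*m))
3945 + sqrt((sqrt(-2 + 11)*(-25) - 16) + V(-42)) = 3945 + sqrt((sqrt(-2 + 11)*(-25) - 16) + 1/(7*(51 + 4*(-42)))) = 3945 + sqrt((sqrt(9)*(-25) - 16) + 1/(7*(51 - 168))) = 3945 + sqrt((3*(-25) - 16) + (1/7)/(-117)) = 3945 + sqrt((-75 - 16) + (1/7)*(-1/117)) = 3945 + sqrt(-91 - 1/819) = 3945 + sqrt(-74530/819) = 3945 + I*sqrt(6782230)/273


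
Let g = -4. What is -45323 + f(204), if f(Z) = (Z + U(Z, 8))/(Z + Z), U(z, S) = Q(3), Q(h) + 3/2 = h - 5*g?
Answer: -36983117/816 ≈ -45322.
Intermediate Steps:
Q(h) = 37/2 + h (Q(h) = -3/2 + (h - 5*(-4)) = -3/2 + (h + 20) = -3/2 + (20 + h) = 37/2 + h)
U(z, S) = 43/2 (U(z, S) = 37/2 + 3 = 43/2)
f(Z) = (43/2 + Z)/(2*Z) (f(Z) = (Z + 43/2)/(Z + Z) = (43/2 + Z)/((2*Z)) = (43/2 + Z)*(1/(2*Z)) = (43/2 + Z)/(2*Z))
-45323 + f(204) = -45323 + (¼)*(43 + 2*204)/204 = -45323 + (¼)*(1/204)*(43 + 408) = -45323 + (¼)*(1/204)*451 = -45323 + 451/816 = -36983117/816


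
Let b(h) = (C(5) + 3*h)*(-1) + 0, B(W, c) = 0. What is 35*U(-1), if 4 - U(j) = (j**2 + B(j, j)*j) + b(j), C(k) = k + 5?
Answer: 350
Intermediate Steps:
C(k) = 5 + k
b(h) = -10 - 3*h (b(h) = ((5 + 5) + 3*h)*(-1) + 0 = (10 + 3*h)*(-1) + 0 = (-10 - 3*h) + 0 = -10 - 3*h)
U(j) = 14 - j**2 + 3*j (U(j) = 4 - ((j**2 + 0*j) + (-10 - 3*j)) = 4 - ((j**2 + 0) + (-10 - 3*j)) = 4 - (j**2 + (-10 - 3*j)) = 4 - (-10 + j**2 - 3*j) = 4 + (10 - j**2 + 3*j) = 14 - j**2 + 3*j)
35*U(-1) = 35*(14 - 1*(-1)**2 + 3*(-1)) = 35*(14 - 1*1 - 3) = 35*(14 - 1 - 3) = 35*10 = 350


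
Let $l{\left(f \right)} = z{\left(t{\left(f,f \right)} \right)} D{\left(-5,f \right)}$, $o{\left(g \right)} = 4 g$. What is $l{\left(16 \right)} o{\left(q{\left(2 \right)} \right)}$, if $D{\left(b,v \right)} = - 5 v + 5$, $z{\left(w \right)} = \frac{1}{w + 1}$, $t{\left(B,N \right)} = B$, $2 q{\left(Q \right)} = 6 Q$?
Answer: $- \frac{1800}{17} \approx -105.88$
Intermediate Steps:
$q{\left(Q \right)} = 3 Q$ ($q{\left(Q \right)} = \frac{6 Q}{2} = 3 Q$)
$z{\left(w \right)} = \frac{1}{1 + w}$
$D{\left(b,v \right)} = 5 - 5 v$
$l{\left(f \right)} = \frac{5 - 5 f}{1 + f}$
$l{\left(16 \right)} o{\left(q{\left(2 \right)} \right)} = \frac{5 \left(1 - 16\right)}{1 + 16} \cdot 4 \cdot 3 \cdot 2 = \frac{5 \left(1 - 16\right)}{17} \cdot 4 \cdot 6 = 5 \cdot \frac{1}{17} \left(-15\right) 24 = \left(- \frac{75}{17}\right) 24 = - \frac{1800}{17}$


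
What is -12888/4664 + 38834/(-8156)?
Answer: -17889769/2377474 ≈ -7.5247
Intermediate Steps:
-12888/4664 + 38834/(-8156) = -12888*1/4664 + 38834*(-1/8156) = -1611/583 - 19417/4078 = -17889769/2377474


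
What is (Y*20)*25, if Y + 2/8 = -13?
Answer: -6625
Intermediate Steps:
Y = -53/4 (Y = -¼ - 13 = -53/4 ≈ -13.250)
(Y*20)*25 = -53/4*20*25 = -265*25 = -6625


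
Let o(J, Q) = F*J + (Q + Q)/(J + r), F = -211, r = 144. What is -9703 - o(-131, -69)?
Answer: -485334/13 ≈ -37333.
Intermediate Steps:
o(J, Q) = -211*J + 2*Q/(144 + J) (o(J, Q) = -211*J + (Q + Q)/(J + 144) = -211*J + (2*Q)/(144 + J) = -211*J + 2*Q/(144 + J))
-9703 - o(-131, -69) = -9703 - (-30384*(-131) - 211*(-131)**2 + 2*(-69))/(144 - 131) = -9703 - (3980304 - 211*17161 - 138)/13 = -9703 - (3980304 - 3620971 - 138)/13 = -9703 - 359195/13 = -485334/13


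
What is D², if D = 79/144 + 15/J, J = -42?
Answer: 37249/1016064 ≈ 0.036660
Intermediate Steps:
D = 193/1008 (D = 79/144 + 15/(-42) = 79*(1/144) + 15*(-1/42) = 79/144 - 5/14 = 193/1008 ≈ 0.19147)
D² = (193/1008)² = 37249/1016064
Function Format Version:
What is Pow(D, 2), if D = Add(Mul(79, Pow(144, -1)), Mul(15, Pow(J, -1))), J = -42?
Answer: Rational(37249, 1016064) ≈ 0.036660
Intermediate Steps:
D = Rational(193, 1008) (D = Add(Mul(79, Pow(144, -1)), Mul(15, Pow(-42, -1))) = Add(Mul(79, Rational(1, 144)), Mul(15, Rational(-1, 42))) = Add(Rational(79, 144), Rational(-5, 14)) = Rational(193, 1008) ≈ 0.19147)
Pow(D, 2) = Pow(Rational(193, 1008), 2) = Rational(37249, 1016064)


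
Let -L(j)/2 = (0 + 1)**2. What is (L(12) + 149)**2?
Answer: 21609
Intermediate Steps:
L(j) = -2 (L(j) = -2*(0 + 1)**2 = -2*1**2 = -2*1 = -2)
(L(12) + 149)**2 = (-2 + 149)**2 = 147**2 = 21609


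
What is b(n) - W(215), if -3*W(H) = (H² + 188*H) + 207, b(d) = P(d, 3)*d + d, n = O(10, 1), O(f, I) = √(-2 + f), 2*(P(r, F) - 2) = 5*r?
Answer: 86912/3 + 6*√2 ≈ 28979.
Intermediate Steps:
P(r, F) = 2 + 5*r/2 (P(r, F) = 2 + (5*r)/2 = 2 + 5*r/2)
n = 2*√2 (n = √(-2 + 10) = √8 = 2*√2 ≈ 2.8284)
b(d) = d + d*(2 + 5*d/2) (b(d) = (2 + 5*d/2)*d + d = d*(2 + 5*d/2) + d = d + d*(2 + 5*d/2))
W(H) = -69 - 188*H/3 - H²/3 (W(H) = -((H² + 188*H) + 207)/3 = -(207 + H² + 188*H)/3 = -69 - 188*H/3 - H²/3)
b(n) - W(215) = (2*√2)*(6 + 5*(2*√2))/2 - (-69 - 188/3*215 - ⅓*215²) = (2*√2)*(6 + 10*√2)/2 - (-69 - 40420/3 - ⅓*46225) = √2*(6 + 10*√2) - (-69 - 40420/3 - 46225/3) = √2*(6 + 10*√2) - 1*(-86852/3) = √2*(6 + 10*√2) + 86852/3 = 86852/3 + √2*(6 + 10*√2)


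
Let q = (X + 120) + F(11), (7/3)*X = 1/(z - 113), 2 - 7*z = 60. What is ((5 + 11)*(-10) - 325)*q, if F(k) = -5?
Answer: -15783840/283 ≈ -55773.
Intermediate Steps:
z = -58/7 (z = 2/7 - ⅐*60 = 2/7 - 60/7 = -58/7 ≈ -8.2857)
X = -1/283 (X = 3/(7*(-58/7 - 113)) = 3/(7*(-849/7)) = (3/7)*(-7/849) = -1/283 ≈ -0.0035336)
q = 32544/283 (q = (-1/283 + 120) - 5 = 33959/283 - 5 = 32544/283 ≈ 115.00)
((5 + 11)*(-10) - 325)*q = ((5 + 11)*(-10) - 325)*(32544/283) = (16*(-10) - 325)*(32544/283) = (-160 - 325)*(32544/283) = -485*32544/283 = -15783840/283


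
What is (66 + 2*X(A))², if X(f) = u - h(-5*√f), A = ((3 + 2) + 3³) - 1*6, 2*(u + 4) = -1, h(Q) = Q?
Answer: 5849 + 1140*√26 ≈ 11662.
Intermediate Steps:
u = -9/2 (u = -4 + (½)*(-1) = -4 - ½ = -9/2 ≈ -4.5000)
A = 26 (A = (5 + 27) - 6 = 32 - 6 = 26)
X(f) = -9/2 + 5*√f (X(f) = -9/2 - (-5)*√f = -9/2 + 5*√f)
(66 + 2*X(A))² = (66 + 2*(-9/2 + 5*√26))² = (66 + (-9 + 10*√26))² = (57 + 10*√26)²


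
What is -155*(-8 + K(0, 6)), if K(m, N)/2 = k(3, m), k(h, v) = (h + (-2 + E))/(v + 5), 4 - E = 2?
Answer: 1054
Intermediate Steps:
E = 2 (E = 4 - 1*2 = 4 - 2 = 2)
k(h, v) = h/(5 + v) (k(h, v) = (h + (-2 + 2))/(v + 5) = (h + 0)/(5 + v) = h/(5 + v))
K(m, N) = 6/(5 + m) (K(m, N) = 2*(3/(5 + m)) = 6/(5 + m))
-155*(-8 + K(0, 6)) = -155*(-8 + 6/(5 + 0)) = -155*(-8 + 6/5) = -155*(-34/5) = 1054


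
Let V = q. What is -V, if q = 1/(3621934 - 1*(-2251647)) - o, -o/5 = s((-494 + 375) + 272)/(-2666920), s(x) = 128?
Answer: 93910623/391609266013 ≈ 0.00023981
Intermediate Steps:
o = 16/66673 (o = -640/(-2666920) = -640*(-1)/2666920 = -5*(-16/333365) = 16/66673 ≈ 0.00023998)
q = -93910623/391609266013 (q = 1/(3621934 - 1*(-2251647)) - 1*16/66673 = 1/(3621934 + 2251647) - 16/66673 = 1/5873581 - 16/66673 = -93910623/391609266013 ≈ -0.00023981)
V = -93910623/391609266013 ≈ -0.00023981
-V = -1*(-93910623/391609266013) = 93910623/391609266013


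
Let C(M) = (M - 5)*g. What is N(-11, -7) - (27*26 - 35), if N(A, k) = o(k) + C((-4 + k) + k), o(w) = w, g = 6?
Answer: -812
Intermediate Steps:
C(M) = -30 + 6*M (C(M) = (M - 5)*6 = (-5 + M)*6 = -30 + 6*M)
N(A, k) = -54 + 13*k (N(A, k) = k + (-30 + 6*((-4 + k) + k)) = k + (-30 + 6*(-4 + 2*k)) = k + (-30 + (-24 + 12*k)) = k + (-54 + 12*k) = -54 + 13*k)
N(-11, -7) - (27*26 - 35) = (-54 + 13*(-7)) - (27*26 - 35) = (-54 - 91) - (702 - 35) = -145 - 1*667 = -145 - 667 = -812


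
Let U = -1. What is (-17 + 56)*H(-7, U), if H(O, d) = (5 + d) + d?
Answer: 117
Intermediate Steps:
H(O, d) = 5 + 2*d
(-17 + 56)*H(-7, U) = (-17 + 56)*(5 + 2*(-1)) = 39*(5 - 2) = 39*3 = 117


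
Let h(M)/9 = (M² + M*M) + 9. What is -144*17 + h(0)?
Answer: -2367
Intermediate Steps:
h(M) = 81 + 18*M² (h(M) = 9*((M² + M*M) + 9) = 9*((M² + M²) + 9) = 9*(2*M² + 9) = 9*(9 + 2*M²) = 81 + 18*M²)
-144*17 + h(0) = -144*17 + (81 + 18*0²) = -2448 + (81 + 18*0) = -2448 + (81 + 0) = -2448 + 81 = -2367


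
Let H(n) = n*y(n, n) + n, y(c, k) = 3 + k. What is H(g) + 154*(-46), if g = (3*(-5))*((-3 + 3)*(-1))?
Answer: -7084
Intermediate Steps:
g = 0 (g = -0*(-1) = -15*0 = 0)
H(n) = n + n*(3 + n) (H(n) = n*(3 + n) + n = n + n*(3 + n))
H(g) + 154*(-46) = 0*(4 + 0) + 154*(-46) = 0*4 - 7084 = 0 - 7084 = -7084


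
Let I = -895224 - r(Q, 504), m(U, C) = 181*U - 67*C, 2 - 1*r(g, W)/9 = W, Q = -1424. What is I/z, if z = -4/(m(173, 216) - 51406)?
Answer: -15393626445/2 ≈ -7.6968e+9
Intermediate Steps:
r(g, W) = 18 - 9*W
m(U, C) = -67*C + 181*U
z = 4/34565 (z = -4/((-67*216 + 181*173) - 51406) = -4/((-14472 + 31313) - 51406) = -4/(16841 - 51406) = -4/(-34565) = -4*(-1/34565) = 4/34565 ≈ 0.00011572)
I = -890706 (I = -895224 - (18 - 9*504) = -895224 - (18 - 4536) = -895224 - 1*(-4518) = -895224 + 4518 = -890706)
I/z = -890706/4/34565 = -890706*34565/4 = -15393626445/2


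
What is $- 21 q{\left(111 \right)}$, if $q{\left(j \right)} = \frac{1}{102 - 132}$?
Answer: $\frac{7}{10} \approx 0.7$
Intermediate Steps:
$q{\left(j \right)} = - \frac{1}{30}$ ($q{\left(j \right)} = \frac{1}{-30} = - \frac{1}{30}$)
$- 21 q{\left(111 \right)} = \left(-21\right) \left(- \frac{1}{30}\right) = \frac{7}{10}$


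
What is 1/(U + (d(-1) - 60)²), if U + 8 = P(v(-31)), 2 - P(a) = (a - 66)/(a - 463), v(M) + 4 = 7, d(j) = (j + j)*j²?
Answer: 460/1765417 ≈ 0.00026056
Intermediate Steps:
d(j) = 2*j³ (d(j) = (2*j)*j² = 2*j³)
v(M) = 3 (v(M) = -4 + 7 = 3)
P(a) = 2 - (-66 + a)/(-463 + a) (P(a) = 2 - (a - 66)/(a - 463) = 2 - (-66 + a)/(-463 + a))
U = -2823/460 (U = -8 + (-860 + 3)/(-463 + 3) = -8 - 857/(-460) = -8 - 1/460*(-857) = -8 + 857/460 = -2823/460 ≈ -6.1370)
1/(U + (d(-1) - 60)²) = 1/(-2823/460 + (2*(-1)³ - 60)²) = 1/(-2823/460 + (2*(-1) - 60)²) = 1/(-2823/460 + (-2 - 60)²) = 1/(-2823/460 + (-62)²) = 1/(-2823/460 + 3844) = 1/(1765417/460) = 460/1765417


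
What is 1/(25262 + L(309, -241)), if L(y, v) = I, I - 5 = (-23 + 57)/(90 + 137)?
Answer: 227/5735643 ≈ 3.9577e-5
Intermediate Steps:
I = 1169/227 (I = 5 + (-23 + 57)/(90 + 137) = 5 + 34/227 = 1169/227 ≈ 5.1498)
L(y, v) = 1169/227
1/(25262 + L(309, -241)) = 1/(25262 + 1169/227) = 1/(5735643/227) = 227/5735643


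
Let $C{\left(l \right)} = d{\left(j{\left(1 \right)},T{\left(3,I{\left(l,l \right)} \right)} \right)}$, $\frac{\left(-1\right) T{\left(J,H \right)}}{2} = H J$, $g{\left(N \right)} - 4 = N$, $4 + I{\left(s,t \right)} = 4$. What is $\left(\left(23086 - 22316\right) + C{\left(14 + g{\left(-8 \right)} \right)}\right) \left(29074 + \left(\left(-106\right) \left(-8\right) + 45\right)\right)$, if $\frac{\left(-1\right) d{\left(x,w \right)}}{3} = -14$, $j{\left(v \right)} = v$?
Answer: $24333204$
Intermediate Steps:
$I{\left(s,t \right)} = 0$ ($I{\left(s,t \right)} = -4 + 4 = 0$)
$g{\left(N \right)} = 4 + N$
$T{\left(J,H \right)} = - 2 H J$
$d{\left(x,w \right)} = 42$ ($d{\left(x,w \right)} = \left(-3\right) \left(-14\right) = 42$)
$C{\left(l \right)} = 42$
$\left(\left(23086 - 22316\right) + C{\left(14 + g{\left(-8 \right)} \right)}\right) \left(29074 + \left(\left(-106\right) \left(-8\right) + 45\right)\right) = \left(\left(23086 - 22316\right) + 42\right) \left(29074 + \left(\left(-106\right) \left(-8\right) + 45\right)\right) = \left(770 + 42\right) \left(29074 + \left(848 + 45\right)\right) = 812 \left(29074 + 893\right) = 812 \cdot 29967 = 24333204$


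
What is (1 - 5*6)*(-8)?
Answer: 232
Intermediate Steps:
(1 - 5*6)*(-8) = (1 - 30)*(-8) = -29*(-8) = 232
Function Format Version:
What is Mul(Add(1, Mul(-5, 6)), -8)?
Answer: 232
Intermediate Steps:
Mul(Add(1, Mul(-5, 6)), -8) = Mul(Add(1, -30), -8) = Mul(-29, -8) = 232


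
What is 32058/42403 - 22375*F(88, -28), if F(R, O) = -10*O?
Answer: -265654762942/42403 ≈ -6.2650e+6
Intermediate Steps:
32058/42403 - 22375*F(88, -28) = 32058/42403 - 22375*(-10*(-28)) = 32058*(1/42403) - 22375/(1/280) = 32058/42403 - 22375/1/280 = 32058/42403 - 22375*280 = 32058/42403 - 6265000 = -265654762942/42403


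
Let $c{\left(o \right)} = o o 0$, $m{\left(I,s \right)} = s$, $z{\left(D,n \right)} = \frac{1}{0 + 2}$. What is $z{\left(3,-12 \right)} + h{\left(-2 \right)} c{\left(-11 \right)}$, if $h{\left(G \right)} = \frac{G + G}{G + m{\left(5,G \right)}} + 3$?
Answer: $\frac{1}{2} \approx 0.5$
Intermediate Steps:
$z{\left(D,n \right)} = \frac{1}{2}$
$c{\left(o \right)} = 0$ ($c{\left(o \right)} = o^{2} \cdot 0 = 0$)
$h{\left(G \right)} = 4$ ($h{\left(G \right)} = \frac{G + G}{G + G} + 3 = \frac{2 G}{2 G} + 3 = 2 G \frac{1}{2 G} + 3 = 1 + 3 = 4$)
$z{\left(3,-12 \right)} + h{\left(-2 \right)} c{\left(-11 \right)} = \frac{1}{2} + 4 \cdot 0 = \frac{1}{2} + 0 = \frac{1}{2}$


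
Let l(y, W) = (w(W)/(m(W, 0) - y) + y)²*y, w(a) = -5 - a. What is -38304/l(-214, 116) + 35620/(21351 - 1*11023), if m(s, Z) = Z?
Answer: 18796207565137/5443813635398 ≈ 3.4528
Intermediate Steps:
l(y, W) = y*(y - (-5 - W)/y)² (l(y, W) = ((-5 - W)/(0 - y) + y)²*y = ((-5 - W)/((-y)) + y)²*y = ((-5 - W)*(-1/y) + y)²*y = (-(-5 - W)/y + y)²*y = (y - (-5 - W)/y)²*y = y*(y - (-5 - W)/y)²)
-38304/l(-214, 116) + 35620/(21351 - 1*11023) = -38304*(-214/(5 + 116 + (-214)²)²) + 35620/(21351 - 1*11023) = -38304*(-214/(5 + 116 + 45796)²) + 35620/(21351 - 11023) = -38304/((-1/214*45917²)) + 35620/10328 = -38304/((-1/214*2108370889)) + 35620*(1/10328) = -38304/(-2108370889/214) + 8905/2582 = -38304*(-214/2108370889) + 8905/2582 = 8197056/2108370889 + 8905/2582 = 18796207565137/5443813635398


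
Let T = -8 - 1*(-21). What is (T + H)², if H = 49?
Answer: 3844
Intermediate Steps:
T = 13 (T = -8 + 21 = 13)
(T + H)² = (13 + 49)² = 62² = 3844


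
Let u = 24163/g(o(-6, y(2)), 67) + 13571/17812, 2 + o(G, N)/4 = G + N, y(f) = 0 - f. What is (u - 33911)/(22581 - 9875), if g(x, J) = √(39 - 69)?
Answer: -604009161/226319272 - 24163*I*√30/381180 ≈ -2.6688 - 0.3472*I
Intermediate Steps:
y(f) = -f
o(G, N) = -8 + 4*G + 4*N (o(G, N) = -8 + 4*(G + N) = -8 + (4*G + 4*N) = -8 + 4*G + 4*N)
g(x, J) = I*√30 (g(x, J) = √(-30) = I*√30)
u = 13571/17812 - 24163*I*√30/30 (u = 24163/((I*√30)) + 13571/17812 = 24163*(-I*√30/30) + 13571*(1/17812) = -24163*I*√30/30 + 13571/17812 = 13571/17812 - 24163*I*√30/30 ≈ 0.7619 - 4411.5*I)
(u - 33911)/(22581 - 9875) = ((13571/17812 - 24163*I*√30/30) - 33911)/(22581 - 9875) = (-604009161/17812 - 24163*I*√30/30)/12706 = (-604009161/17812 - 24163*I*√30/30)*(1/12706) = -604009161/226319272 - 24163*I*√30/381180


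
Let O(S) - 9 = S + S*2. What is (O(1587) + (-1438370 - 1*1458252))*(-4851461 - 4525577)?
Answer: 27117006094376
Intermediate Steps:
O(S) = 9 + 3*S (O(S) = 9 + (S + S*2) = 9 + (S + 2*S) = 9 + 3*S)
(O(1587) + (-1438370 - 1*1458252))*(-4851461 - 4525577) = ((9 + 3*1587) + (-1438370 - 1*1458252))*(-4851461 - 4525577) = ((9 + 4761) + (-1438370 - 1458252))*(-9377038) = (4770 - 2896622)*(-9377038) = -2891852*(-9377038) = 27117006094376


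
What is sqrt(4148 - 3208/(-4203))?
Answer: 2*sqrt(2035799171)/1401 ≈ 64.411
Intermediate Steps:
sqrt(4148 - 3208/(-4203)) = sqrt(4148 - 3208*(-1/4203)) = sqrt(4148 + 3208/4203) = sqrt(17437252/4203) = 2*sqrt(2035799171)/1401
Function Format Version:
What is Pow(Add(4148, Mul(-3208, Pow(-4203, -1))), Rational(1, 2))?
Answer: Mul(Rational(2, 1401), Pow(2035799171, Rational(1, 2))) ≈ 64.411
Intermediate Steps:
Pow(Add(4148, Mul(-3208, Pow(-4203, -1))), Rational(1, 2)) = Pow(Add(4148, Mul(-3208, Rational(-1, 4203))), Rational(1, 2)) = Pow(Add(4148, Rational(3208, 4203)), Rational(1, 2)) = Pow(Rational(17437252, 4203), Rational(1, 2)) = Mul(Rational(2, 1401), Pow(2035799171, Rational(1, 2)))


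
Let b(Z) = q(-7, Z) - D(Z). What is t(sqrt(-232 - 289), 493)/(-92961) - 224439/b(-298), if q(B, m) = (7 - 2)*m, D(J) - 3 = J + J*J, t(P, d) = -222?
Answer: 6961351219/2788799013 ≈ 2.4962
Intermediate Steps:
D(J) = 3 + J + J**2 (D(J) = 3 + (J + J*J) = 3 + (J + J**2) = 3 + J + J**2)
q(B, m) = 5*m
b(Z) = -3 - Z**2 + 4*Z (b(Z) = 5*Z - (3 + Z + Z**2) = 5*Z + (-3 - Z - Z**2) = -3 - Z**2 + 4*Z)
t(sqrt(-232 - 289), 493)/(-92961) - 224439/b(-298) = -222/(-92961) - 224439/(-3 - 1*(-298)**2 + 4*(-298)) = -222*(-1/92961) - 224439/(-3 - 1*88804 - 1192) = 74/30987 - 224439/(-3 - 88804 - 1192) = 74/30987 - 224439/(-89999) = 74/30987 - 224439*(-1/89999) = 74/30987 + 224439/89999 = 6961351219/2788799013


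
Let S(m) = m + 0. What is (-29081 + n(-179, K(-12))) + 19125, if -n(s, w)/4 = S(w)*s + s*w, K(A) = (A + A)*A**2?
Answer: -4958948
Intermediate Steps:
S(m) = m
K(A) = 2*A**3 (K(A) = (2*A)*A**2 = 2*A**3)
n(s, w) = -8*s*w (n(s, w) = -4*(w*s + s*w) = -4*(s*w + s*w) = -8*s*w)
(-29081 + n(-179, K(-12))) + 19125 = (-29081 - 8*(-179)*2*(-12)**3) + 19125 = (-29081 - 8*(-179)*2*(-1728)) + 19125 = (-29081 - 8*(-179)*(-3456)) + 19125 = (-29081 - 4948992) + 19125 = -4978073 + 19125 = -4958948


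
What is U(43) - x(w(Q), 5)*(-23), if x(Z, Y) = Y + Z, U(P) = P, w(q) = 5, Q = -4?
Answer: 273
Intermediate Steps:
U(43) - x(w(Q), 5)*(-23) = 43 - (5 + 5)*(-23) = 43 - 10*(-23) = 43 - 1*(-230) = 43 + 230 = 273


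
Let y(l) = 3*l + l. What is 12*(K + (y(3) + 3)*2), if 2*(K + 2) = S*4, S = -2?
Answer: 288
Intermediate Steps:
y(l) = 4*l
K = -6 (K = -2 + (-2*4)/2 = -2 + (1/2)*(-8) = -2 - 4 = -6)
12*(K + (y(3) + 3)*2) = 12*(-6 + (4*3 + 3)*2) = 12*(-6 + (12 + 3)*2) = 12*(-6 + 15*2) = 12*(-6 + 30) = 12*24 = 288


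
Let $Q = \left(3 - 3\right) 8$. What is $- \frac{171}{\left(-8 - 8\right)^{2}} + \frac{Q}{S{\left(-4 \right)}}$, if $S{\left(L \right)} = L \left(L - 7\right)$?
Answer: $- \frac{171}{256} \approx -0.66797$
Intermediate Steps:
$S{\left(L \right)} = L \left(-7 + L\right)$
$Q = 0$ ($Q = 0 \cdot 8 = 0$)
$- \frac{171}{\left(-8 - 8\right)^{2}} + \frac{Q}{S{\left(-4 \right)}} = - \frac{171}{\left(-8 - 8\right)^{2}} + \frac{0}{\left(-4\right) \left(-7 - 4\right)} = - \frac{171}{\left(-16\right)^{2}} + \frac{0}{\left(-4\right) \left(-11\right)} = - \frac{171}{256} + \frac{0}{44} = \left(-171\right) \frac{1}{256} + 0 \cdot \frac{1}{44} = - \frac{171}{256} + 0 = - \frac{171}{256}$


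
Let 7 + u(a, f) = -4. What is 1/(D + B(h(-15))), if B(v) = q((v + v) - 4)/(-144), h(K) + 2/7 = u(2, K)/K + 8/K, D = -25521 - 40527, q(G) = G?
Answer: -2520/166440887 ≈ -1.5141e-5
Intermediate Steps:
u(a, f) = -11 (u(a, f) = -7 - 4 = -11)
D = -66048
h(K) = -2/7 - 3/K (h(K) = -2/7 + (-11/K + 8/K) = -2/7 - 3/K)
B(v) = 1/36 - v/72 (B(v) = ((v + v) - 4)/(-144) = (2*v - 4)*(-1/144) = (-4 + 2*v)*(-1/144) = 1/36 - v/72)
1/(D + B(h(-15))) = 1/(-66048 + (1/36 - (-2/7 - 3/(-15))/72)) = 1/(-66048 + (1/36 - (-2/7 - 3*(-1/15))/72)) = 1/(-66048 + (1/36 - (-2/7 + ⅕)/72)) = 1/(-66048 + (1/36 - 1/72*(-3/35))) = 1/(-66048 + (1/36 + 1/840)) = 1/(-66048 + 73/2520) = 1/(-166440887/2520) = -2520/166440887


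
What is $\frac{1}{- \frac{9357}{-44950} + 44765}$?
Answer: $\frac{44950}{2012196107} \approx 2.2339 \cdot 10^{-5}$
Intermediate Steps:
$\frac{1}{- \frac{9357}{-44950} + 44765} = \frac{1}{\left(-9357\right) \left(- \frac{1}{44950}\right) + 44765} = \frac{1}{\frac{9357}{44950} + 44765} = \frac{1}{\frac{2012196107}{44950}} = \frac{44950}{2012196107}$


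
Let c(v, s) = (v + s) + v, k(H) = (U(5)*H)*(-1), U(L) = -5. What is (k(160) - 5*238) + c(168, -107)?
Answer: -161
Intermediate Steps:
k(H) = 5*H (k(H) = -5*H*(-1) = 5*H)
c(v, s) = s + 2*v (c(v, s) = (s + v) + v = s + 2*v)
(k(160) - 5*238) + c(168, -107) = (5*160 - 5*238) + (-107 + 2*168) = (800 - 1190) + (-107 + 336) = -390 + 229 = -161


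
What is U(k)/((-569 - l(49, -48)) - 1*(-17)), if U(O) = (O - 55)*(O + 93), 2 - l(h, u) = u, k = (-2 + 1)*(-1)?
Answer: 2538/301 ≈ 8.4319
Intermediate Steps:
k = 1 (k = -1*(-1) = 1)
l(h, u) = 2 - u
U(O) = (-55 + O)*(93 + O)
U(k)/((-569 - l(49, -48)) - 1*(-17)) = (-5115 + 1² + 38*1)/((-569 - (2 - 1*(-48))) - 1*(-17)) = (-5115 + 1 + 38)/((-569 - (2 + 48)) + 17) = -5076/((-569 - 1*50) + 17) = -5076/((-569 - 50) + 17) = -5076/(-619 + 17) = -5076/(-602) = -5076*(-1/602) = 2538/301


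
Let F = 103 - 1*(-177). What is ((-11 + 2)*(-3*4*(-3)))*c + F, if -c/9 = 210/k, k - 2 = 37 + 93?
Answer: 54110/11 ≈ 4919.1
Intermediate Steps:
k = 132 (k = 2 + (37 + 93) = 2 + 130 = 132)
F = 280 (F = 103 + 177 = 280)
c = -315/22 (c = -1890/132 = -9*35/22 = -315/22 ≈ -14.318)
((-11 + 2)*(-3*4*(-3)))*c + F = ((-11 + 2)*(-3*4*(-3)))*(-315/22) + 280 = -(-108)*(-3)*(-315/22) + 280 = -9*36*(-315/22) + 280 = -324*(-315/22) + 280 = 51030/11 + 280 = 54110/11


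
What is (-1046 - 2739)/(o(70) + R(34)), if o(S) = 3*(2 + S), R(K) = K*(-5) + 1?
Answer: -3785/47 ≈ -80.532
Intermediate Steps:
R(K) = 1 - 5*K (R(K) = -5*K + 1 = 1 - 5*K)
o(S) = 6 + 3*S
(-1046 - 2739)/(o(70) + R(34)) = (-1046 - 2739)/((6 + 3*70) + (1 - 5*34)) = -3785/((6 + 210) + (1 - 170)) = -3785/(216 - 169) = -3785/47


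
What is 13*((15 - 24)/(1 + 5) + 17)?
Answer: 403/2 ≈ 201.50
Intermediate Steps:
13*((15 - 24)/(1 + 5) + 17) = 13*(-9/6 + 17) = 13*(-9*⅙ + 17) = 13*(-3/2 + 17) = 13*(31/2) = 403/2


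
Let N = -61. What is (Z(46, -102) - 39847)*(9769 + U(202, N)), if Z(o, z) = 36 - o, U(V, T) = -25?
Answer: -388366608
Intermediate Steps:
(Z(46, -102) - 39847)*(9769 + U(202, N)) = ((36 - 1*46) - 39847)*(9769 - 25) = ((36 - 46) - 39847)*9744 = (-10 - 39847)*9744 = -39857*9744 = -388366608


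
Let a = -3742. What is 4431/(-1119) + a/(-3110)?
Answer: -1598852/580015 ≈ -2.7566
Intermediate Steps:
4431/(-1119) + a/(-3110) = 4431/(-1119) - 3742/(-3110) = 4431*(-1/1119) - 3742*(-1/3110) = -1477/373 + 1871/1555 = -1598852/580015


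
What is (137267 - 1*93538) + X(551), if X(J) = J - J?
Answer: 43729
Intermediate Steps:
X(J) = 0
(137267 - 1*93538) + X(551) = (137267 - 1*93538) + 0 = (137267 - 93538) + 0 = 43729 + 0 = 43729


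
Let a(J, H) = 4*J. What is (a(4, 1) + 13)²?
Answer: 841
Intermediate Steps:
(a(4, 1) + 13)² = (4*4 + 13)² = (16 + 13)² = 29² = 841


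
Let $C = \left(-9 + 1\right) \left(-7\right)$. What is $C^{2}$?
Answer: $3136$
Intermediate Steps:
$C = 56$ ($C = \left(-8\right) \left(-7\right) = 56$)
$C^{2} = 56^{2} = 3136$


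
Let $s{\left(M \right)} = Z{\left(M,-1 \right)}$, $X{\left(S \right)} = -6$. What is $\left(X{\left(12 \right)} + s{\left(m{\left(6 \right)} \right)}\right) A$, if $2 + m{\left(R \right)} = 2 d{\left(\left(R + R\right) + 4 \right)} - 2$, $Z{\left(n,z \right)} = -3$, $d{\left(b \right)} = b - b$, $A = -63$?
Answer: $567$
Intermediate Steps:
$d{\left(b \right)} = 0$
$m{\left(R \right)} = -4$ ($m{\left(R \right)} = -2 + \left(2 \cdot 0 - 2\right) = -2 + \left(0 - 2\right) = -2 - 2 = -4$)
$s{\left(M \right)} = -3$
$\left(X{\left(12 \right)} + s{\left(m{\left(6 \right)} \right)}\right) A = \left(-6 - 3\right) \left(-63\right) = \left(-9\right) \left(-63\right) = 567$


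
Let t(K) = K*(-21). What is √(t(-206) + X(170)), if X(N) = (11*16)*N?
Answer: √34246 ≈ 185.06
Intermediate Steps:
t(K) = -21*K
X(N) = 176*N
√(t(-206) + X(170)) = √(-21*(-206) + 176*170) = √(4326 + 29920) = √34246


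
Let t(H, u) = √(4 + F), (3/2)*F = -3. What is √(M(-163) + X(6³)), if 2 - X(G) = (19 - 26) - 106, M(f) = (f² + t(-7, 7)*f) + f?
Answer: √(26521 - 163*√2) ≈ 162.14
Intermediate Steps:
F = -2 (F = (⅔)*(-3) = -2)
t(H, u) = √2 (t(H, u) = √(4 - 2) = √2)
M(f) = f + f² + f*√2 (M(f) = (f² + √2*f) + f = (f² + f*√2) + f = f + f² + f*√2)
X(G) = 115 (X(G) = 2 - ((19 - 26) - 106) = 2 - (-7 - 106) = 2 - 1*(-113) = 2 + 113 = 115)
√(M(-163) + X(6³)) = √(-163*(1 - 163 + √2) + 115) = √(-163*(-162 + √2) + 115) = √((26406 - 163*√2) + 115) = √(26521 - 163*√2)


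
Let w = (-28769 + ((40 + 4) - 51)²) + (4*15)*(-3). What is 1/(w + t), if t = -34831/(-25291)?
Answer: -25291/730875069 ≈ -3.4604e-5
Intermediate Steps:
t = 34831/25291 (t = -34831*(-1/25291) = 34831/25291 ≈ 1.3772)
w = -28900 (w = (-28769 + (44 - 51)²) + 60*(-3) = (-28769 + (-7)²) - 180 = (-28769 + 49) - 180 = -28720 - 180 = -28900)
1/(w + t) = 1/(-28900 + 34831/25291) = 1/(-730875069/25291) = -25291/730875069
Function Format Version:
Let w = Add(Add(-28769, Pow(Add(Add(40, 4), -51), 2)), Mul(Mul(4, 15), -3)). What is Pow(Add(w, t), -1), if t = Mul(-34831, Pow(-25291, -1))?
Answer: Rational(-25291, 730875069) ≈ -3.4604e-5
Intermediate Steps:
t = Rational(34831, 25291) (t = Mul(-34831, Rational(-1, 25291)) = Rational(34831, 25291) ≈ 1.3772)
w = -28900 (w = Add(Add(-28769, Pow(Add(44, -51), 2)), Mul(60, -3)) = Add(Add(-28769, Pow(-7, 2)), -180) = Add(Add(-28769, 49), -180) = Add(-28720, -180) = -28900)
Pow(Add(w, t), -1) = Pow(Add(-28900, Rational(34831, 25291)), -1) = Pow(Rational(-730875069, 25291), -1) = Rational(-25291, 730875069)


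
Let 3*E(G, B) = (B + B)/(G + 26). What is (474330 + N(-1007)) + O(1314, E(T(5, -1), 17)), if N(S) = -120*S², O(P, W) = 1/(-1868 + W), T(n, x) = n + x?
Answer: -10186982296695/84043 ≈ -1.2121e+8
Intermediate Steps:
E(G, B) = 2*B/(3*(26 + G)) (E(G, B) = ((B + B)/(G + 26))/3 = ((2*B)/(26 + G))/3 = (2*B/(26 + G))/3 = 2*B/(3*(26 + G)))
(474330 + N(-1007)) + O(1314, E(T(5, -1), 17)) = (474330 - 120*(-1007)²) + 1/(-1868 + (⅔)*17/(26 + (5 - 1))) = (474330 - 120*1014049) + 1/(-1868 + (⅔)*17/(26 + 4)) = (474330 - 121685880) + 1/(-1868 + (⅔)*17/30) = -121211550 + 1/(-1868 + (⅔)*17*(1/30)) = -121211550 + 1/(-1868 + 17/45) = -121211550 + 1/(-84043/45) = -121211550 - 45/84043 = -10186982296695/84043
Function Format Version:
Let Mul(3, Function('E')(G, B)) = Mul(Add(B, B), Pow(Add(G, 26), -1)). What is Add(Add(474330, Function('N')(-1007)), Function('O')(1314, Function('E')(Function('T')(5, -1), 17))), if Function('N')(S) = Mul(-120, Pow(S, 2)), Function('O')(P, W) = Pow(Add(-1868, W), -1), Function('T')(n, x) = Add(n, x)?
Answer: Rational(-10186982296695, 84043) ≈ -1.2121e+8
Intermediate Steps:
Function('E')(G, B) = Mul(Rational(2, 3), B, Pow(Add(26, G), -1)) (Function('E')(G, B) = Mul(Rational(1, 3), Mul(Add(B, B), Pow(Add(G, 26), -1))) = Mul(Rational(1, 3), Mul(Mul(2, B), Pow(Add(26, G), -1))) = Mul(Rational(1, 3), Mul(2, B, Pow(Add(26, G), -1))) = Mul(Rational(2, 3), B, Pow(Add(26, G), -1)))
Add(Add(474330, Function('N')(-1007)), Function('O')(1314, Function('E')(Function('T')(5, -1), 17))) = Add(Add(474330, Mul(-120, Pow(-1007, 2))), Pow(Add(-1868, Mul(Rational(2, 3), 17, Pow(Add(26, Add(5, -1)), -1))), -1)) = Add(Add(474330, Mul(-120, 1014049)), Pow(Add(-1868, Mul(Rational(2, 3), 17, Pow(Add(26, 4), -1))), -1)) = Add(Add(474330, -121685880), Pow(Add(-1868, Mul(Rational(2, 3), 17, Pow(30, -1))), -1)) = Add(-121211550, Pow(Add(-1868, Mul(Rational(2, 3), 17, Rational(1, 30))), -1)) = Add(-121211550, Pow(Add(-1868, Rational(17, 45)), -1)) = Add(-121211550, Pow(Rational(-84043, 45), -1)) = Add(-121211550, Rational(-45, 84043)) = Rational(-10186982296695, 84043)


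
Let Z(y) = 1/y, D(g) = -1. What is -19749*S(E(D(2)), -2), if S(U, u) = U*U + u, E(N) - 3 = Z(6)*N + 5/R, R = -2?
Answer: 111911/3 ≈ 37304.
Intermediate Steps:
E(N) = 1/2 + N/6 (E(N) = 3 + (N/6 + 5/(-2)) = 3 + (N/6 + 5*(-1/2)) = 3 + (N/6 - 5/2) = 3 + (-5/2 + N/6) = 1/2 + N/6)
S(U, u) = u + U**2 (S(U, u) = U**2 + u = u + U**2)
-19749*S(E(D(2)), -2) = -19749*(-2 + (1/2 + (1/6)*(-1))**2) = -19749*(-2 + (1/2 - 1/6)**2) = -19749*(-2 + (1/3)**2) = -19749*(-2 + 1/9) = -19749*(-17/9) = 111911/3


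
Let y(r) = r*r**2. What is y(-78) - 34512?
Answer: -509064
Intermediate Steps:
y(r) = r**3
y(-78) - 34512 = (-78)**3 - 34512 = -474552 - 34512 = -509064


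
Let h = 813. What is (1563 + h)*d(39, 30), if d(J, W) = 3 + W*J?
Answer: 2787048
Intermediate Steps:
d(J, W) = 3 + J*W
(1563 + h)*d(39, 30) = (1563 + 813)*(3 + 39*30) = 2376*(3 + 1170) = 2376*1173 = 2787048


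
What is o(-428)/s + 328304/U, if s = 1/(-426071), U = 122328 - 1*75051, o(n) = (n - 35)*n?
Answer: -234805207444652/2781 ≈ -8.4432e+10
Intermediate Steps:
o(n) = n*(-35 + n) (o(n) = (-35 + n)*n = n*(-35 + n))
U = 47277 (U = 122328 - 75051 = 47277)
s = -1/426071 ≈ -2.3470e-6
o(-428)/s + 328304/U = (-428*(-35 - 428))/(-1/426071) + 328304/47277 = -428*(-463)*(-426071) + 328304*(1/47277) = 198164*(-426071) + 19312/2781 = -84431933644 + 19312/2781 = -234805207444652/2781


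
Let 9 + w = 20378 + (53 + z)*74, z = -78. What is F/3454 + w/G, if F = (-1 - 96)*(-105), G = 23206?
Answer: 75079434/20038381 ≈ 3.7468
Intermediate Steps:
F = 10185 (F = -97*(-105) = 10185)
w = 18519 (w = -9 + (20378 + (53 - 78)*74) = -9 + (20378 - 25*74) = -9 + (20378 - 1850) = -9 + 18528 = 18519)
F/3454 + w/G = 10185/3454 + 18519/23206 = 75079434/20038381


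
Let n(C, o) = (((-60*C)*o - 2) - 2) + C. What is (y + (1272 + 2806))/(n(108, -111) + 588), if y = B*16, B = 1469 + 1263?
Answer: 23895/359986 ≈ 0.066378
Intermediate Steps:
B = 2732
y = 43712 (y = 2732*16 = 43712)
n(C, o) = -4 + C - 60*C*o (n(C, o) = ((-60*C*o - 2) - 2) + C = ((-2 - 60*C*o) - 2) + C = (-4 - 60*C*o) + C = -4 + C - 60*C*o)
(y + (1272 + 2806))/(n(108, -111) + 588) = (43712 + (1272 + 2806))/((-4 + 108 - 60*108*(-111)) + 588) = (43712 + 4078)/((-4 + 108 + 719280) + 588) = 47790/(719384 + 588) = 47790/719972 = 47790*(1/719972) = 23895/359986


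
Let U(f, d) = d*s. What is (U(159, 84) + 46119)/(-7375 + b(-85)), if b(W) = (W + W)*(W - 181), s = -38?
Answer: 14309/12615 ≈ 1.1343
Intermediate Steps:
b(W) = 2*W*(-181 + W) (b(W) = (2*W)*(-181 + W) = 2*W*(-181 + W))
U(f, d) = -38*d (U(f, d) = d*(-38) = -38*d)
(U(159, 84) + 46119)/(-7375 + b(-85)) = (-38*84 + 46119)/(-7375 + 2*(-85)*(-181 - 85)) = (-3192 + 46119)/(-7375 + 2*(-85)*(-266)) = 42927/(-7375 + 45220) = 42927/37845 = 42927*(1/37845) = 14309/12615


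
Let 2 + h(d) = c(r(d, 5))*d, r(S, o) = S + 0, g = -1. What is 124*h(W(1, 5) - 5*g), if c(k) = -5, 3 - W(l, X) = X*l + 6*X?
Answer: 16492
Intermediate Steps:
W(l, X) = 3 - 6*X - X*l (W(l, X) = 3 - (X*l + 6*X) = 3 - (6*X + X*l) = 3 + (-6*X - X*l) = 3 - 6*X - X*l)
r(S, o) = S
h(d) = -2 - 5*d
124*h(W(1, 5) - 5*g) = 124*(-2 - 5*((3 - 6*5 - 1*5*1) - 5*(-1))) = 124*(-2 - 5*((3 - 30 - 5) + 5)) = 124*(-2 - 5*(-32 + 5)) = 124*(-2 - 5*(-27)) = 124*(-2 + 135) = 124*133 = 16492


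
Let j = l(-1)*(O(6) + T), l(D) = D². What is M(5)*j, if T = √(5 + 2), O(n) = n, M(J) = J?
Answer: 30 + 5*√7 ≈ 43.229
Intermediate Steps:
T = √7 ≈ 2.6458
j = 6 + √7 (j = (-1)²*(6 + √7) = 1*(6 + √7) = 6 + √7 ≈ 8.6458)
M(5)*j = 5*(6 + √7) = 30 + 5*√7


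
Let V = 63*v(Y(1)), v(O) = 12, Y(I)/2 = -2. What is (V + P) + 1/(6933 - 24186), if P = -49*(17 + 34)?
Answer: -30071980/17253 ≈ -1743.0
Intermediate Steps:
Y(I) = -4 (Y(I) = 2*(-2) = -4)
P = -2499 (P = -49*51 = -2499)
V = 756 (V = 63*12 = 756)
(V + P) + 1/(6933 - 24186) = (756 - 2499) + 1/(6933 - 24186) = -1743 + 1/(-17253) = -1743 - 1/17253 = -30071980/17253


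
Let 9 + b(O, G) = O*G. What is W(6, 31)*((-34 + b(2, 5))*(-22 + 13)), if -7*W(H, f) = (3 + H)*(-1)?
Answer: 2673/7 ≈ 381.86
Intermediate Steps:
b(O, G) = -9 + G*O (b(O, G) = -9 + O*G = -9 + G*O)
W(H, f) = 3/7 + H/7 (W(H, f) = -(3 + H)*(-1)/7 = -(-3 - H)/7 = 3/7 + H/7)
W(6, 31)*((-34 + b(2, 5))*(-22 + 13)) = (3/7 + (1/7)*6)*((-34 + (-9 + 5*2))*(-22 + 13)) = (3/7 + 6/7)*((-34 + (-9 + 10))*(-9)) = 9*((-34 + 1)*(-9))/7 = 9*(-33*(-9))/7 = (9/7)*297 = 2673/7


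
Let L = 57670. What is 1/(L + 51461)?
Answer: 1/109131 ≈ 9.1633e-6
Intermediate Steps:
1/(L + 51461) = 1/(57670 + 51461) = 1/109131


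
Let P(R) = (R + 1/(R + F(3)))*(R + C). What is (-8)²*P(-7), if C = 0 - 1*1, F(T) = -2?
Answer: 32768/9 ≈ 3640.9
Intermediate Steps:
C = -1 (C = 0 - 1 = -1)
P(R) = (-1 + R)*(R + 1/(-2 + R)) (P(R) = (R + 1/(R - 2))*(R - 1) = (R + 1/(-2 + R))*(-1 + R) = (-1 + R)*(R + 1/(-2 + R)))
(-8)²*P(-7) = (-8)²*((-1 + (-7)³ - 3*(-7)² + 3*(-7))/(-2 - 7)) = 64*((-1 - 343 - 3*49 - 21)/(-9)) = 64*(-(-1 - 343 - 147 - 21)/9) = 64*(-⅑*(-512)) = 64*(512/9) = 32768/9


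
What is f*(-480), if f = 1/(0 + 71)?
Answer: -480/71 ≈ -6.7606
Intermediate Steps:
f = 1/71 ≈ 0.014085
f*(-480) = (1/71)*(-480) = -480/71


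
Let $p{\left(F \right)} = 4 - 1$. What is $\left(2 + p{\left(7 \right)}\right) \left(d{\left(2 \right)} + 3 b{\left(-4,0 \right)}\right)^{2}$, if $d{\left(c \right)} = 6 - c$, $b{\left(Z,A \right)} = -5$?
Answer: $605$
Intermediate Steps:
$p{\left(F \right)} = 3$
$\left(2 + p{\left(7 \right)}\right) \left(d{\left(2 \right)} + 3 b{\left(-4,0 \right)}\right)^{2} = \left(2 + 3\right) \left(\left(6 - 2\right) + 3 \left(-5\right)\right)^{2} = 5 \left(\left(6 - 2\right) - 15\right)^{2} = 5 \left(4 - 15\right)^{2} = 5 \left(-11\right)^{2} = 5 \cdot 121 = 605$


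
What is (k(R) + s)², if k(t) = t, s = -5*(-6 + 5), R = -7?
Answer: 4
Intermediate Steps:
s = 5 (s = -5*(-1) = 5)
(k(R) + s)² = (-7 + 5)² = (-2)² = 4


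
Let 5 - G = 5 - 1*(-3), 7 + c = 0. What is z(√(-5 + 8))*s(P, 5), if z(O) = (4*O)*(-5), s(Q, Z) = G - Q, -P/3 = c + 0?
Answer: 480*√3 ≈ 831.38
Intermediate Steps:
c = -7 (c = -7 + 0 = -7)
P = 21 (P = -3*(-7 + 0) = -3*(-7) = 21)
G = -3 (G = 5 - (5 - 1*(-3)) = 5 - (5 + 3) = 5 - 1*8 = 5 - 8 = -3)
s(Q, Z) = -3 - Q
z(O) = -20*O
z(√(-5 + 8))*s(P, 5) = (-20*√(-5 + 8))*(-3 - 1*21) = (-20*√3)*(-3 - 21) = -20*√3*(-24) = 480*√3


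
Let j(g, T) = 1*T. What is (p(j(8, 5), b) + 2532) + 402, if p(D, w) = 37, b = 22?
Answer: 2971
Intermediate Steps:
j(g, T) = T
(p(j(8, 5), b) + 2532) + 402 = (37 + 2532) + 402 = 2569 + 402 = 2971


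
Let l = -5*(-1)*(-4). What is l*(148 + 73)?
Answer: -4420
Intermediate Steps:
l = -20 (l = 5*(-4) = -20)
l*(148 + 73) = -20*(148 + 73) = -20*221 = -4420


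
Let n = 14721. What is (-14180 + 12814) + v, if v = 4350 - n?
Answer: -11737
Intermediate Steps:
v = -10371 (v = 4350 - 1*14721 = 4350 - 14721 = -10371)
(-14180 + 12814) + v = (-14180 + 12814) - 10371 = -1366 - 10371 = -11737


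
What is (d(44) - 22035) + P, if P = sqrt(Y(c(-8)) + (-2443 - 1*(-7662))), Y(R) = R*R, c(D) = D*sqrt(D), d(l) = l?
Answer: -21991 + 3*sqrt(523) ≈ -21922.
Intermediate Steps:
c(D) = D**(3/2)
Y(R) = R**2
P = 3*sqrt(523) (P = sqrt(((-8)**(3/2))**2 + (-2443 - 1*(-7662))) = sqrt((-16*I*sqrt(2))**2 + (-2443 + 7662)) = sqrt(-512 + 5219) = sqrt(4707) = 3*sqrt(523) ≈ 68.608)
(d(44) - 22035) + P = (44 - 22035) + 3*sqrt(523) = -21991 + 3*sqrt(523)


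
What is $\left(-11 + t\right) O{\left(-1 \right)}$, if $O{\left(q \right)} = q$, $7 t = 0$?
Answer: $11$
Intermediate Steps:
$t = 0$ ($t = \frac{1}{7} \cdot 0 = 0$)
$\left(-11 + t\right) O{\left(-1 \right)} = \left(-11 + 0\right) \left(-1\right) = \left(-11\right) \left(-1\right) = 11$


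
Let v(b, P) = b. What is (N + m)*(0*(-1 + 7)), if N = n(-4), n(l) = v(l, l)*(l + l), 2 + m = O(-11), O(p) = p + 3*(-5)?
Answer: 0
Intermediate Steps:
O(p) = -15 + p (O(p) = p - 15 = -15 + p)
m = -28 (m = -2 + (-15 - 11) = -2 - 26 = -28)
n(l) = 2*l**2 (n(l) = l*(l + l) = l*(2*l) = 2*l**2)
N = 32 (N = 2*(-4)**2 = 2*16 = 32)
(N + m)*(0*(-1 + 7)) = (32 - 28)*(0*(-1 + 7)) = 4*(0*6) = 4*0 = 0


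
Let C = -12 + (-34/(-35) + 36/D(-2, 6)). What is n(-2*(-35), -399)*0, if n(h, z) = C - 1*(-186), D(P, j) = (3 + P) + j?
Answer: 0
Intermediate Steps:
D(P, j) = 3 + P + j
C = -206/35 (C = -12 + (-34/(-35) + 36/(3 - 2 + 6)) = -12 + (-34*(-1/35) + 36/7) = -12 + (34/35 + 36*(⅐)) = -12 + (34/35 + 36/7) = -12 + 214/35 = -206/35 ≈ -5.8857)
n(h, z) = 6304/35 (n(h, z) = -206/35 - 1*(-186) = -206/35 + 186 = 6304/35)
n(-2*(-35), -399)*0 = (6304/35)*0 = 0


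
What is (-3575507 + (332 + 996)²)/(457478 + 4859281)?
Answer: -1811923/5316759 ≈ -0.34079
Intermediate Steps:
(-3575507 + (332 + 996)²)/(457478 + 4859281) = (-3575507 + 1328²)/5316759 = (-3575507 + 1763584)*(1/5316759) = -1811923*1/5316759 = -1811923/5316759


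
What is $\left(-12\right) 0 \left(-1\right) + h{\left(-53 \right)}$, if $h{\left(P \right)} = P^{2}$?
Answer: $2809$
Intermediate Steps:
$\left(-12\right) 0 \left(-1\right) + h{\left(-53 \right)} = \left(-12\right) 0 \left(-1\right) + \left(-53\right)^{2} = 0 \left(-1\right) + 2809 = 0 + 2809 = 2809$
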